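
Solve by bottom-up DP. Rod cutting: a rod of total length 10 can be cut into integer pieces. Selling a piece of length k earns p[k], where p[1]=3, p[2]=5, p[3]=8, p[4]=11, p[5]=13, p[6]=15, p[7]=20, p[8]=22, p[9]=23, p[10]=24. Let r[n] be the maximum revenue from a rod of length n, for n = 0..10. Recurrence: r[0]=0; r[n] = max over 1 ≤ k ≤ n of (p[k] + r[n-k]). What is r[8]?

   n    0    1    2    3    4    5    6    7    8    9   10
r[n]    0    3    6    9   12   15   18   21   24   27   30

24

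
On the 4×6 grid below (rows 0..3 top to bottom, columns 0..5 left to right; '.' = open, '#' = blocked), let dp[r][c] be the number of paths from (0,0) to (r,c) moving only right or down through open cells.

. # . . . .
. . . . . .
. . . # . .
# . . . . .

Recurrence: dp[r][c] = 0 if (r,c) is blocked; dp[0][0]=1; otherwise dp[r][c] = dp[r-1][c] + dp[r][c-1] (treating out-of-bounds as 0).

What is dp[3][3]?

r\c   0   1   2   3   4   5
  0   1   0   0   0   0   0
  1   1   1   1   1   1   1
  2   1   2   3   0   1   2
  3   0   2   5   5   6   8

5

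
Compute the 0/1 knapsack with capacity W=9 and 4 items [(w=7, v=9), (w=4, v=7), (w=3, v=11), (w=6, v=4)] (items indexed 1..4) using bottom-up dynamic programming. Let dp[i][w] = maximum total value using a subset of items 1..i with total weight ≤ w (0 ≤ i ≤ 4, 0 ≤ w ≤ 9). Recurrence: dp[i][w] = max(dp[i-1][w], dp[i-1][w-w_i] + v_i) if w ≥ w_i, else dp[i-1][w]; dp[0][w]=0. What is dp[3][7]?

18

i\w   0   1   2   3   4   5   6   7   8   9
  0   0   0   0   0   0   0   0   0   0   0
  1   0   0   0   0   0   0   0   9   9   9
  2   0   0   0   0   7   7   7   9   9   9
  3   0   0   0  11  11  11  11  18  18  18
  4   0   0   0  11  11  11  11  18  18  18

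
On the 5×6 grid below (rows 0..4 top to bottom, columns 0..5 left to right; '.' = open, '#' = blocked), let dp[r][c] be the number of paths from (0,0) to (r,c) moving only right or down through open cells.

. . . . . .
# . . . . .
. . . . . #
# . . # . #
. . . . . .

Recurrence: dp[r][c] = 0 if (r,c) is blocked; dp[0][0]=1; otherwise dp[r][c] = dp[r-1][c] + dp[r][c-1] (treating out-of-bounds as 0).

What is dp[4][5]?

r\c   0   1   2   3   4   5
  0   1   1   1   1   1   1
  1   0   1   2   3   4   5
  2   0   1   3   6  10   0
  3   0   1   4   0  10   0
  4   0   1   5   5  15  15

15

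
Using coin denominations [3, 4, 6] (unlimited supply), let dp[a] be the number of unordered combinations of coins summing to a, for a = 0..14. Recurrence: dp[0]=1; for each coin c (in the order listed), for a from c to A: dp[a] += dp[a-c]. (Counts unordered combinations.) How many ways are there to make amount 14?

after  coin     0     1     2     3     4     5     6     7     8     9    10    11    12    13    14
          3     1     0     0     1     0     0     1     0     0     1     0     0     1     0     0
          4     1     0     0     1     1     0     1     1     1     1     1     1     2     1     1
          6     1     0     0     1     1     0     2     1     1     2     2     1     4     2     2

2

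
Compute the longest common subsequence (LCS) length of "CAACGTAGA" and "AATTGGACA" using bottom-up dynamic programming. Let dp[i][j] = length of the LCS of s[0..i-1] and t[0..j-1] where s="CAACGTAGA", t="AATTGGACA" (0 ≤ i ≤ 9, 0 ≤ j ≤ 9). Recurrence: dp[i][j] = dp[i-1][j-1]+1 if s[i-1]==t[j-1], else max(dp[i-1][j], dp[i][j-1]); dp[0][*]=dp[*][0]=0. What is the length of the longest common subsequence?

   ''  A  A  T  T  G  G  A  C  A
''  0  0  0  0  0  0  0  0  0  0
 C  0  0  0  0  0  0  0  0  1  1
 A  0  1  1  1  1  1  1  1  1  2
 A  0  1  2  2  2  2  2  2  2  2
 C  0  1  2  2  2  2  2  2  3  3
 G  0  1  2  2  2  3  3  3  3  3
 T  0  1  2  3  3  3  3  3  3  3
 A  0  1  2  3  3  3  3  4  4  4
 G  0  1  2  3  3  4  4  4  4  4
 A  0  1  2  3  3  4  4  5  5  5

5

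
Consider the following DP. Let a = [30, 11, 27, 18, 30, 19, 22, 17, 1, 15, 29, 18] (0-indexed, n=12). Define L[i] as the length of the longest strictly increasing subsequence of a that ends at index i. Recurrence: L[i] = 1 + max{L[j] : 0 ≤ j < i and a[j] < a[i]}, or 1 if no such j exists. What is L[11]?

   i    0    1    2    3    4    5    6    7    8    9   10   11
a[i]   30   11   27   18   30   19   22   17    1   15   29   18
L[i]    1    1    2    2    3    3    4    2    1    2    5    3

3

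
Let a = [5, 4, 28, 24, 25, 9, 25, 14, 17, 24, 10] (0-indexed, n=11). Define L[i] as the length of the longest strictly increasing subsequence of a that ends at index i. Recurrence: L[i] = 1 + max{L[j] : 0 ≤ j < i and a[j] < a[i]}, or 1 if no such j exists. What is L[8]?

   i    0    1    2    3    4    5    6    7    8    9   10
a[i]    5    4   28   24   25    9   25   14   17   24   10
L[i]    1    1    2    2    3    2    3    3    4    5    3

4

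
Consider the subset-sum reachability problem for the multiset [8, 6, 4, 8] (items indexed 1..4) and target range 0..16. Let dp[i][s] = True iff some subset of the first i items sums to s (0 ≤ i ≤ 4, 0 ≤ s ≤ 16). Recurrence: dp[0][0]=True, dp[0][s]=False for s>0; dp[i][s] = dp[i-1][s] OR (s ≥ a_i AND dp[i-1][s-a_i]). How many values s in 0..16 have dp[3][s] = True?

i\s   0   1   2   3   4   5   6   7   8   9  10  11  12  13  14  15  16
  0   T   F   F   F   F   F   F   F   F   F   F   F   F   F   F   F   F
  1   T   F   F   F   F   F   F   F   T   F   F   F   F   F   F   F   F
  2   T   F   F   F   F   F   T   F   T   F   F   F   F   F   T   F   F
  3   T   F   F   F   T   F   T   F   T   F   T   F   T   F   T   F   F
  4   T   F   F   F   T   F   T   F   T   F   T   F   T   F   T   F   T

7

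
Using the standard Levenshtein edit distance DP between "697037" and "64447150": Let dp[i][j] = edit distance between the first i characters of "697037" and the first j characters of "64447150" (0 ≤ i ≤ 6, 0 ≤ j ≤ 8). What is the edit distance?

6

   ''  6  4  4  4  7  1  5  0
''  0  1  2  3  4  5  6  7  8
 6  1  0  1  2  3  4  5  6  7
 9  2  1  1  2  3  4  5  6  7
 7  3  2  2  2  3  3  4  5  6
 0  4  3  3  3  3  4  4  5  5
 3  5  4  4  4  4  4  5  5  6
 7  6  5  5  5  5  4  5  6  6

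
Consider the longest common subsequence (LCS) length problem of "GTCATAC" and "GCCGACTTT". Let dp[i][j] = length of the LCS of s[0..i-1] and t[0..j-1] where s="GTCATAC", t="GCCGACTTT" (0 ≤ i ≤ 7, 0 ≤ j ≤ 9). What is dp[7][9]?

4

   ''  G  C  C  G  A  C  T  T  T
''  0  0  0  0  0  0  0  0  0  0
 G  0  1  1  1  1  1  1  1  1  1
 T  0  1  1  1  1  1  1  2  2  2
 C  0  1  2  2  2  2  2  2  2  2
 A  0  1  2  2  2  3  3  3  3  3
 T  0  1  2  2  2  3  3  4  4  4
 A  0  1  2  2  2  3  3  4  4  4
 C  0  1  2  3  3  3  4  4  4  4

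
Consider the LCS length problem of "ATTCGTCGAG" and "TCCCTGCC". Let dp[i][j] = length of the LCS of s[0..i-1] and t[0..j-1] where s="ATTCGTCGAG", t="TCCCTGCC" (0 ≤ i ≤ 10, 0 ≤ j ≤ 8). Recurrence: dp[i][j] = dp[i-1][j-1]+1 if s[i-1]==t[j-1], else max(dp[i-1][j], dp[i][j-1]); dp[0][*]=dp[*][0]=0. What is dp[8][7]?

   ''  T  C  C  C  T  G  C  C
''  0  0  0  0  0  0  0  0  0
 A  0  0  0  0  0  0  0  0  0
 T  0  1  1  1  1  1  1  1  1
 T  0  1  1  1  1  2  2  2  2
 C  0  1  2  2  2  2  2  3  3
 G  0  1  2  2  2  2  3  3  3
 T  0  1  2  2  2  3  3  3  3
 C  0  1  2  3  3  3  3  4  4
 G  0  1  2  3  3  3  4  4  4
 A  0  1  2  3  3  3  4  4  4
 G  0  1  2  3  3  3  4  4  4

4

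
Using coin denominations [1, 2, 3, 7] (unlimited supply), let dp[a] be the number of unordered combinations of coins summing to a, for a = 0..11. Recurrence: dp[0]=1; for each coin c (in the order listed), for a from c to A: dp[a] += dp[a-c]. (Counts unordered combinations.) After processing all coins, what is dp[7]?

after  coin     0     1     2     3     4     5     6     7     8     9    10    11
          1     1     1     1     1     1     1     1     1     1     1     1     1
          2     1     1     2     2     3     3     4     4     5     5     6     6
          3     1     1     2     3     4     5     7     8    10    12    14    16
          7     1     1     2     3     4     5     7     9    11    14    17    20

9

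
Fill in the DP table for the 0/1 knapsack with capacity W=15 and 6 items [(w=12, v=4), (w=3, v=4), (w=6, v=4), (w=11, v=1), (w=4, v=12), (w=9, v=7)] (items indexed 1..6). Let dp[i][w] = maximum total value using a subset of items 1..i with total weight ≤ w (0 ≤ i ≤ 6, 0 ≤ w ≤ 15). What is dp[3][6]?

4

i\w   0   1   2   3   4   5   6   7   8   9  10  11  12  13  14  15
  0   0   0   0   0   0   0   0   0   0   0   0   0   0   0   0   0
  1   0   0   0   0   0   0   0   0   0   0   0   0   4   4   4   4
  2   0   0   0   4   4   4   4   4   4   4   4   4   4   4   4   8
  3   0   0   0   4   4   4   4   4   4   8   8   8   8   8   8   8
  4   0   0   0   4   4   4   4   4   4   8   8   8   8   8   8   8
  5   0   0   0   4  12  12  12  16  16  16  16  16  16  20  20  20
  6   0   0   0   4  12  12  12  16  16  16  16  16  16  20  20  20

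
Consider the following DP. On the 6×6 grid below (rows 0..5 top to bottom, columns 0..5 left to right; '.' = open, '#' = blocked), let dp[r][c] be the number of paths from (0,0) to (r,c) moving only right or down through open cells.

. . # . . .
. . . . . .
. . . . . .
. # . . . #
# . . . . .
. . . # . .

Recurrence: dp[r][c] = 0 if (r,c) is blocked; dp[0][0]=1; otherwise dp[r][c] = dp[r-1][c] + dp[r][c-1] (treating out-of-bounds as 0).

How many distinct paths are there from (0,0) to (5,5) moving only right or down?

r\c   0   1   2   3   4   5
  0   1   1   0   0   0   0
  1   1   2   2   2   2   2
  2   1   3   5   7   9  11
  3   1   0   5  12  21   0
  4   0   0   5  17  38  38
  5   0   0   5   0  38  76

76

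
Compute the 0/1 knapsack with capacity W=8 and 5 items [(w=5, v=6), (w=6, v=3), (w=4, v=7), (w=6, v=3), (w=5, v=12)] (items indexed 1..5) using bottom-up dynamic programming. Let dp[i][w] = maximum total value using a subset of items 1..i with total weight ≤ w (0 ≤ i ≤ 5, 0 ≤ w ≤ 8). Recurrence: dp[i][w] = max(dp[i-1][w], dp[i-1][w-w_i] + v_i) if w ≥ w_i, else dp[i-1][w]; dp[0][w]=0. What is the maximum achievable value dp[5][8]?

12

i\w   0   1   2   3   4   5   6   7   8
  0   0   0   0   0   0   0   0   0   0
  1   0   0   0   0   0   6   6   6   6
  2   0   0   0   0   0   6   6   6   6
  3   0   0   0   0   7   7   7   7   7
  4   0   0   0   0   7   7   7   7   7
  5   0   0   0   0   7  12  12  12  12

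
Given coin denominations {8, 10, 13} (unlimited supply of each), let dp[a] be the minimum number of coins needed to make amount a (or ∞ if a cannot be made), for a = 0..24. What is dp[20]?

 a  0  1  2  3  4  5  6  7  8  9 10 11 12 13 14 15 16 17 18 19 20 21 22 23 24
dp  0  -  -  -  -  -  -  -  1  -  1  -  -  1  -  -  2  -  2  -  2  2  -  2  3
(- denotes ∞ / unreachable)

2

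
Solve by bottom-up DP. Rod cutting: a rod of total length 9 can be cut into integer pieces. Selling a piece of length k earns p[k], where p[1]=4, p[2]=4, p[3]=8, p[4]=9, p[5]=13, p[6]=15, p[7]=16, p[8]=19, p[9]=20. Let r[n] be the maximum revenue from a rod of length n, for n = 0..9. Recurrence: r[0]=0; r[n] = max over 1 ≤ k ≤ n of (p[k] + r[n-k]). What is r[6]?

24

   n    0    1    2    3    4    5    6    7    8    9
r[n]    0    4    8   12   16   20   24   28   32   36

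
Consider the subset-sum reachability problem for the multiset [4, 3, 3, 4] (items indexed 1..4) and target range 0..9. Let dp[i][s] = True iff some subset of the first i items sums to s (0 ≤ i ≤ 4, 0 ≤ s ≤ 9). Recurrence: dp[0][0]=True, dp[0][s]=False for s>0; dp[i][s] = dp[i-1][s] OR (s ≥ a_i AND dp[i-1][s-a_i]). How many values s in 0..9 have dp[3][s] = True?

i\s   0   1   2   3   4   5   6   7   8   9
  0   T   F   F   F   F   F   F   F   F   F
  1   T   F   F   F   T   F   F   F   F   F
  2   T   F   F   T   T   F   F   T   F   F
  3   T   F   F   T   T   F   T   T   F   F
  4   T   F   F   T   T   F   T   T   T   F

5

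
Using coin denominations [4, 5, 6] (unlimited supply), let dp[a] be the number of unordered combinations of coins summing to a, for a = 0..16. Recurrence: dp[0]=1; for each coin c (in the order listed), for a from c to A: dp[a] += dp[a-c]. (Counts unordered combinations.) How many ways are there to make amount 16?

after  coin     0     1     2     3     4     5     6     7     8     9    10    11    12    13    14    15    16
          4     1     0     0     0     1     0     0     0     1     0     0     0     1     0     0     0     1
          5     1     0     0     0     1     1     0     0     1     1     1     0     1     1     1     1     1
          6     1     0     0     0     1     1     1     0     1     1     2     1     2     1     2     2     3

3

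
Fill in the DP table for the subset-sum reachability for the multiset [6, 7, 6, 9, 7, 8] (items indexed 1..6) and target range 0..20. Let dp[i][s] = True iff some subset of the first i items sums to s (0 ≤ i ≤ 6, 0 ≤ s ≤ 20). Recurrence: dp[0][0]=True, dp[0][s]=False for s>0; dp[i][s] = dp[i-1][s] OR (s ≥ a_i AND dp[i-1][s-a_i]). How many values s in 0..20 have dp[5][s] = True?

i\s   0   1   2   3   4   5   6   7   8   9  10  11  12  13  14  15  16  17  18  19  20
  0   T   F   F   F   F   F   F   F   F   F   F   F   F   F   F   F   F   F   F   F   F
  1   T   F   F   F   F   F   T   F   F   F   F   F   F   F   F   F   F   F   F   F   F
  2   T   F   F   F   F   F   T   T   F   F   F   F   F   T   F   F   F   F   F   F   F
  3   T   F   F   F   F   F   T   T   F   F   F   F   T   T   F   F   F   F   F   T   F
  4   T   F   F   F   F   F   T   T   F   T   F   F   T   T   F   T   T   F   F   T   F
  5   T   F   F   F   F   F   T   T   F   T   F   F   T   T   T   T   T   F   F   T   T
  6   T   F   F   F   F   F   T   T   T   T   F   F   T   T   T   T   T   T   F   T   T

11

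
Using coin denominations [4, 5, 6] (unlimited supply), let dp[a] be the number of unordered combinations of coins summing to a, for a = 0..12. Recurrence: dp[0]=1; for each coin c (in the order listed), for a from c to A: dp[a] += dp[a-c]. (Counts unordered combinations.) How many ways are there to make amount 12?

after  coin     0     1     2     3     4     5     6     7     8     9    10    11    12
          4     1     0     0     0     1     0     0     0     1     0     0     0     1
          5     1     0     0     0     1     1     0     0     1     1     1     0     1
          6     1     0     0     0     1     1     1     0     1     1     2     1     2

2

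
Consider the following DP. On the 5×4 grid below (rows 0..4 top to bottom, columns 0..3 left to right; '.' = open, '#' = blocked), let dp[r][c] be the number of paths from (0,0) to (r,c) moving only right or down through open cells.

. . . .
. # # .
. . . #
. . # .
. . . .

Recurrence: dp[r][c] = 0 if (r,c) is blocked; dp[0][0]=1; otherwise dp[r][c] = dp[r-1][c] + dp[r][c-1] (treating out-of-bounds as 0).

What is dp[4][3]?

r\c   0   1   2   3
  0   1   1   1   1
  1   1   0   0   1
  2   1   1   1   0
  3   1   2   0   0
  4   1   3   3   3

3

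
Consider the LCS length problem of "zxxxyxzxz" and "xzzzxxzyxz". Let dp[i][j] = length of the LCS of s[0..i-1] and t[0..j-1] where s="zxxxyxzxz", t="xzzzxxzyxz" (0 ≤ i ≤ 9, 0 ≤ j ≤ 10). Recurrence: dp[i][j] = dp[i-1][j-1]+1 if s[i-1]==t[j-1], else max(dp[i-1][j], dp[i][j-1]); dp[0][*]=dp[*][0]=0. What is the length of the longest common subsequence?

6

   ''  x  z  z  z  x  x  z  y  x  z
''  0  0  0  0  0  0  0  0  0  0  0
 z  0  0  1  1  1  1  1  1  1  1  1
 x  0  1  1  1  1  2  2  2  2  2  2
 x  0  1  1  1  1  2  3  3  3  3  3
 x  0  1  1  1  1  2  3  3  3  4  4
 y  0  1  1  1  1  2  3  3  4  4  4
 x  0  1  1  1  1  2  3  3  4  5  5
 z  0  1  2  2  2  2  3  4  4  5  6
 x  0  1  2  2  2  3  3  4  4  5  6
 z  0  1  2  3  3  3  3  4  4  5  6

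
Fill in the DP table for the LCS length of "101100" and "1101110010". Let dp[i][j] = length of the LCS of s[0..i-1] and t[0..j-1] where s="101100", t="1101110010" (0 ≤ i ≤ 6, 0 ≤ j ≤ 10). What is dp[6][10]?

   ''  1  1  0  1  1  1  0  0  1  0
''  0  0  0  0  0  0  0  0  0  0  0
 1  0  1  1  1  1  1  1  1  1  1  1
 0  0  1  1  2  2  2  2  2  2  2  2
 1  0  1  2  2  3  3  3  3  3  3  3
 1  0  1  2  2  3  4  4  4  4  4  4
 0  0  1  2  3  3  4  4  5  5  5  5
 0  0  1  2  3  3  4  4  5  6  6  6

6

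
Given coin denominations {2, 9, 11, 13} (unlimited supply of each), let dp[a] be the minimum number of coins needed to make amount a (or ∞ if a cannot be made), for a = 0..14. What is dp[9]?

 a  0  1  2  3  4  5  6  7  8  9 10 11 12 13 14
dp  0  -  1  -  2  -  3  -  4  1  5  1  6  1  7
(- denotes ∞ / unreachable)

1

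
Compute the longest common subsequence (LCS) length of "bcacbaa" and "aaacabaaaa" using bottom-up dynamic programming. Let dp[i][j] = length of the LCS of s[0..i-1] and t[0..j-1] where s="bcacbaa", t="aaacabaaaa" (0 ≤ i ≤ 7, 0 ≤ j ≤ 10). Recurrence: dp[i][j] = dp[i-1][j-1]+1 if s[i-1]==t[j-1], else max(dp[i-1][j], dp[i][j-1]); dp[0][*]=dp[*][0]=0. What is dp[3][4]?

1

   ''  a  a  a  c  a  b  a  a  a  a
''  0  0  0  0  0  0  0  0  0  0  0
 b  0  0  0  0  0  0  1  1  1  1  1
 c  0  0  0  0  1  1  1  1  1  1  1
 a  0  1  1  1  1  2  2  2  2  2  2
 c  0  1  1  1  2  2  2  2  2  2  2
 b  0  1  1  1  2  2  3  3  3  3  3
 a  0  1  2  2  2  3  3  4  4  4  4
 a  0  1  2  3  3  3  3  4  5  5  5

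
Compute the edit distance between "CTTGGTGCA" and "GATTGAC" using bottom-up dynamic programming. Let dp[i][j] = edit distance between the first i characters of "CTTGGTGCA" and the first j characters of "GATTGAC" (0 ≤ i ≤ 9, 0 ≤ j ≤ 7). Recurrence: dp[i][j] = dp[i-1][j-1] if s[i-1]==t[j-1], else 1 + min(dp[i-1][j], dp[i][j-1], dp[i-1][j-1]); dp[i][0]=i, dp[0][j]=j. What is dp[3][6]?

   ''  G  A  T  T  G  A  C
''  0  1  2  3  4  5  6  7
 C  1  1  2  3  4  5  6  6
 T  2  2  2  2  3  4  5  6
 T  3  3  3  2  2  3  4  5
 G  4  3  4  3  3  2  3  4
 G  5  4  4  4  4  3  3  4
 T  6  5  5  4  4  4  4  4
 G  7  6  6  5  5  4  5  5
 C  8  7  7  6  6  5  5  5
 A  9  8  7  7  7  6  5  6

4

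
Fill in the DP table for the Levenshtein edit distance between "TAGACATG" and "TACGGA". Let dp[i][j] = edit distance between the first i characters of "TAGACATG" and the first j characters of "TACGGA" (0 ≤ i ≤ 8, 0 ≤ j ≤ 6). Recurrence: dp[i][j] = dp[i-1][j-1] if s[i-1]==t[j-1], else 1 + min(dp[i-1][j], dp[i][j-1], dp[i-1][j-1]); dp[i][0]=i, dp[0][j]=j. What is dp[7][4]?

   ''  T  A  C  G  G  A
''  0  1  2  3  4  5  6
 T  1  0  1  2  3  4  5
 A  2  1  0  1  2  3  4
 G  3  2  1  1  1  2  3
 A  4  3  2  2  2  2  2
 C  5  4  3  2  3  3  3
 A  6  5  4  3  3  4  3
 T  7  6  5  4  4  4  4
 G  8  7  6  5  4  4  5

4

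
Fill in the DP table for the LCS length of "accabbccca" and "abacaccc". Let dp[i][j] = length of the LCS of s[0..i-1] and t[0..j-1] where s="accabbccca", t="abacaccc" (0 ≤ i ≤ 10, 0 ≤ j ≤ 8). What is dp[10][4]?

   ''  a  b  a  c  a  c  c  c
''  0  0  0  0  0  0  0  0  0
 a  0  1  1  1  1  1  1  1  1
 c  0  1  1  1  2  2  2  2  2
 c  0  1  1  1  2  2  3  3  3
 a  0  1  1  2  2  3  3  3  3
 b  0  1  2  2  2  3  3  3  3
 b  0  1  2  2  2  3  3  3  3
 c  0  1  2  2  3  3  4  4  4
 c  0  1  2  2  3  3  4  5  5
 c  0  1  2  2  3  3  4  5  6
 a  0  1  2  3  3  4  4  5  6

3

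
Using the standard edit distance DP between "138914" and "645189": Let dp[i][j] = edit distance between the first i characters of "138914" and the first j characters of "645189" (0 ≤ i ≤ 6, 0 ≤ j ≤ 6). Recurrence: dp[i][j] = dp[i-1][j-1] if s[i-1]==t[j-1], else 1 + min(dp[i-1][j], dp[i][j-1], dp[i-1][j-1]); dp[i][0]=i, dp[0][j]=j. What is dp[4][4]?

   ''  6  4  5  1  8  9
''  0  1  2  3  4  5  6
 1  1  1  2  3  3  4  5
 3  2  2  2  3  4  4  5
 8  3  3  3  3  4  4  5
 9  4  4  4  4  4  5  4
 1  5  5  5  5  4  5  5
 4  6  6  5  6  5  5  6

4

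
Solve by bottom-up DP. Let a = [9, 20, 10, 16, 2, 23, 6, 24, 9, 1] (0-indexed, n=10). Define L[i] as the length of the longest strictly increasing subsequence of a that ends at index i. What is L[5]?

   i    0    1    2    3    4    5    6    7    8    9
a[i]    9   20   10   16    2   23    6   24    9    1
L[i]    1    2    2    3    1    4    2    5    3    1

4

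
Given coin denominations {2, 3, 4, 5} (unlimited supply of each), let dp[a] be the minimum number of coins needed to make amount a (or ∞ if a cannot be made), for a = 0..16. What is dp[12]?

 a  0  1  2  3  4  5  6  7  8  9 10 11 12 13 14 15 16
dp  0  -  1  1  1  1  2  2  2  2  2  3  3  3  3  3  4
(- denotes ∞ / unreachable)

3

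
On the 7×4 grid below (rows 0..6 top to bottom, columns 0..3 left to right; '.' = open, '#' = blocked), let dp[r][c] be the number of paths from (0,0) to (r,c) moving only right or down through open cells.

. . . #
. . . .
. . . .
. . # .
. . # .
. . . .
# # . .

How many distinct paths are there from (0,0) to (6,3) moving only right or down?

r\c   0   1   2   3
  0   1   1   1   0
  1   1   2   3   3
  2   1   3   6   9
  3   1   4   0   9
  4   1   5   0   9
  5   1   6   6  15
  6   0   0   6  21

21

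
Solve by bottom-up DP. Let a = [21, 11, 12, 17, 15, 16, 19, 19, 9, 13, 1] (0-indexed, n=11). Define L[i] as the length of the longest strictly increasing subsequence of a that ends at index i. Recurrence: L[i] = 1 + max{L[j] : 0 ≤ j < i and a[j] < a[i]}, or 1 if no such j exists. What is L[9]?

3

   i    0    1    2    3    4    5    6    7    8    9   10
a[i]   21   11   12   17   15   16   19   19    9   13    1
L[i]    1    1    2    3    3    4    5    5    1    3    1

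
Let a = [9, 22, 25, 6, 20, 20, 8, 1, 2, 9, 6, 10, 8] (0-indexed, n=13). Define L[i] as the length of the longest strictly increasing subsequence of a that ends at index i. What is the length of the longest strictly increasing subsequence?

   i    0    1    2    3    4    5    6    7    8    9   10   11   12
a[i]    9   22   25    6   20   20    8    1    2    9    6   10    8
L[i]    1    2    3    1    2    2    2    1    2    3    3    4    4

4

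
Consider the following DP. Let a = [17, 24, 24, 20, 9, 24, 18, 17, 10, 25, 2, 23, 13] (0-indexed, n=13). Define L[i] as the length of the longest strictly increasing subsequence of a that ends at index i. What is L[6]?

2

   i    0    1    2    3    4    5    6    7    8    9   10   11   12
a[i]   17   24   24   20    9   24   18   17   10   25    2   23   13
L[i]    1    2    2    2    1    3    2    2    2    4    1    3    3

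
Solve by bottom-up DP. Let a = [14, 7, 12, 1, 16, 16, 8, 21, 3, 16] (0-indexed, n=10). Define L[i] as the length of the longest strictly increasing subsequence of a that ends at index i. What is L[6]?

   i    0    1    2    3    4    5    6    7    8    9
a[i]   14    7   12    1   16   16    8   21    3   16
L[i]    1    1    2    1    3    3    2    4    2    3

2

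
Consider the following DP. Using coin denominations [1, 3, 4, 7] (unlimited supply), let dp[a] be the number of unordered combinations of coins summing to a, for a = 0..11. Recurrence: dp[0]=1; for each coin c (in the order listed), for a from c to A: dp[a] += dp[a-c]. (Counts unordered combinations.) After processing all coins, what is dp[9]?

after  coin     0     1     2     3     4     5     6     7     8     9    10    11
          1     1     1     1     1     1     1     1     1     1     1     1     1
          3     1     1     1     2     2     2     3     3     3     4     4     4
          4     1     1     1     2     3     3     4     5     6     7     8     9
          7     1     1     1     2     3     3     4     6     7     8    10    12

8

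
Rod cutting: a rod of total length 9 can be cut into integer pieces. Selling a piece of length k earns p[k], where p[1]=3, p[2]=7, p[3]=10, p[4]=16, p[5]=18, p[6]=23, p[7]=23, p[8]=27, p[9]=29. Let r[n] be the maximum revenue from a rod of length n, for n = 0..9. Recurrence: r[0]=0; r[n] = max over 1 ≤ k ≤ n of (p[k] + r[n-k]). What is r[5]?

   n    0    1    2    3    4    5    6    7    8    9
r[n]    0    3    7   10   16   19   23   26   32   35

19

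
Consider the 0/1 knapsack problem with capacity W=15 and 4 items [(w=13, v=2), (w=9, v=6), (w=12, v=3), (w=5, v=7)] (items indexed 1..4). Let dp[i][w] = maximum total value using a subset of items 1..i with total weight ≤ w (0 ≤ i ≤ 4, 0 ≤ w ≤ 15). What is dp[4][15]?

13

i\w   0   1   2   3   4   5   6   7   8   9  10  11  12  13  14  15
  0   0   0   0   0   0   0   0   0   0   0   0   0   0   0   0   0
  1   0   0   0   0   0   0   0   0   0   0   0   0   0   2   2   2
  2   0   0   0   0   0   0   0   0   0   6   6   6   6   6   6   6
  3   0   0   0   0   0   0   0   0   0   6   6   6   6   6   6   6
  4   0   0   0   0   0   7   7   7   7   7   7   7   7   7  13  13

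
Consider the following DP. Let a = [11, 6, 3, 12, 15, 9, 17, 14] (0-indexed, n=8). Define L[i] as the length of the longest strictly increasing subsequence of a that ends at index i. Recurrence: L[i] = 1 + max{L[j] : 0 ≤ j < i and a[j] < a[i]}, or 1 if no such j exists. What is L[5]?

2

   i    0    1    2    3    4    5    6    7
a[i]   11    6    3   12   15    9   17   14
L[i]    1    1    1    2    3    2    4    3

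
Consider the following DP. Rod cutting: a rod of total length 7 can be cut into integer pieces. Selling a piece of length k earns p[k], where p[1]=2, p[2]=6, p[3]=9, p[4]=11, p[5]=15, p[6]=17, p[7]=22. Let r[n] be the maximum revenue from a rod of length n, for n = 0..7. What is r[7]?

   n    0    1    2    3    4    5    6    7
r[n]    0    2    6    9   12   15   18   22

22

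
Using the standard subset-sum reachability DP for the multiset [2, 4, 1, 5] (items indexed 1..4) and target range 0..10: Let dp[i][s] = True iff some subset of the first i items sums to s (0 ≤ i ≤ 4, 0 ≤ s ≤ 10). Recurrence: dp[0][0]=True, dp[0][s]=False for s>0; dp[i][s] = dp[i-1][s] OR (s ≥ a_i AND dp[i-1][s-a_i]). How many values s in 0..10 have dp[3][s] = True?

8

i\s   0   1   2   3   4   5   6   7   8   9  10
  0   T   F   F   F   F   F   F   F   F   F   F
  1   T   F   T   F   F   F   F   F   F   F   F
  2   T   F   T   F   T   F   T   F   F   F   F
  3   T   T   T   T   T   T   T   T   F   F   F
  4   T   T   T   T   T   T   T   T   T   T   T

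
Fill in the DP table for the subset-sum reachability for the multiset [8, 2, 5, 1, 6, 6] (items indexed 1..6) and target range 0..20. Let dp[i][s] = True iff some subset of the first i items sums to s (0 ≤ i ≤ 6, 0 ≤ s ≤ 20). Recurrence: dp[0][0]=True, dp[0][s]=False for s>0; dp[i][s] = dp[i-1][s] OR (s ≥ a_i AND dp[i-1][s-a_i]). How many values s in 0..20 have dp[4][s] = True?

15

i\s   0   1   2   3   4   5   6   7   8   9  10  11  12  13  14  15  16  17  18  19  20
  0   T   F   F   F   F   F   F   F   F   F   F   F   F   F   F   F   F   F   F   F   F
  1   T   F   F   F   F   F   F   F   T   F   F   F   F   F   F   F   F   F   F   F   F
  2   T   F   T   F   F   F   F   F   T   F   T   F   F   F   F   F   F   F   F   F   F
  3   T   F   T   F   F   T   F   T   T   F   T   F   F   T   F   T   F   F   F   F   F
  4   T   T   T   T   F   T   T   T   T   T   T   T   F   T   T   T   T   F   F   F   F
  5   T   T   T   T   F   T   T   T   T   T   T   T   T   T   T   T   T   T   F   T   T
  6   T   T   T   T   F   T   T   T   T   T   T   T   T   T   T   T   T   T   T   T   T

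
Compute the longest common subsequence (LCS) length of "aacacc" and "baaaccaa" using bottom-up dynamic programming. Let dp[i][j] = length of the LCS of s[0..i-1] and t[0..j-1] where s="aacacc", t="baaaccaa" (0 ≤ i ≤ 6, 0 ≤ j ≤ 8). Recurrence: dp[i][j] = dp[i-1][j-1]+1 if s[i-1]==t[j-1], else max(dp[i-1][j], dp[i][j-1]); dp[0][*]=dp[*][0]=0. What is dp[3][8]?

3

   ''  b  a  a  a  c  c  a  a
''  0  0  0  0  0  0  0  0  0
 a  0  0  1  1  1  1  1  1  1
 a  0  0  1  2  2  2  2  2  2
 c  0  0  1  2  2  3  3  3  3
 a  0  0  1  2  3  3  3  4  4
 c  0  0  1  2  3  4  4  4  4
 c  0  0  1  2  3  4  5  5  5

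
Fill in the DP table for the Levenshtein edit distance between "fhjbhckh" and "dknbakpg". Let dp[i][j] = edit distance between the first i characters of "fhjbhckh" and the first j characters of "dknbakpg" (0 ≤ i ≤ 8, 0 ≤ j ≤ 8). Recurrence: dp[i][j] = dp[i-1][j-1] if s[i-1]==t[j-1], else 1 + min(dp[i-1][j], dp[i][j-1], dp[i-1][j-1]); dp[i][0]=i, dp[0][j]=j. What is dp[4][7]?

6

   ''  d  k  n  b  a  k  p  g
''  0  1  2  3  4  5  6  7  8
 f  1  1  2  3  4  5  6  7  8
 h  2  2  2  3  4  5  6  7  8
 j  3  3  3  3  4  5  6  7  8
 b  4  4  4  4  3  4  5  6  7
 h  5  5  5  5  4  4  5  6  7
 c  6  6  6  6  5  5  5  6  7
 k  7  7  6  7  6  6  5  6  7
 h  8  8  7  7  7  7  6  6  7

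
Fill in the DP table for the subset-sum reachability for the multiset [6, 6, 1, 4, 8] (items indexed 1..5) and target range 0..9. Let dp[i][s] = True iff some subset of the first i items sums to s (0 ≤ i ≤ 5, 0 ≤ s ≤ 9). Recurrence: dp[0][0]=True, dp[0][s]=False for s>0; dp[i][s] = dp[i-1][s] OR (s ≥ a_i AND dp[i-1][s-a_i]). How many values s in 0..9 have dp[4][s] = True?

i\s   0   1   2   3   4   5   6   7   8   9
  0   T   F   F   F   F   F   F   F   F   F
  1   T   F   F   F   F   F   T   F   F   F
  2   T   F   F   F   F   F   T   F   F   F
  3   T   T   F   F   F   F   T   T   F   F
  4   T   T   F   F   T   T   T   T   F   F
  5   T   T   F   F   T   T   T   T   T   T

6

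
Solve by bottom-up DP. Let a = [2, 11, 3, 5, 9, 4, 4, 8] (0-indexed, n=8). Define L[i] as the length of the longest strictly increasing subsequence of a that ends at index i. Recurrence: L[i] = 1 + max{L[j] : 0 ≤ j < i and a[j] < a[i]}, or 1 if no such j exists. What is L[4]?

   i    0    1    2    3    4    5    6    7
a[i]    2   11    3    5    9    4    4    8
L[i]    1    2    2    3    4    3    3    4

4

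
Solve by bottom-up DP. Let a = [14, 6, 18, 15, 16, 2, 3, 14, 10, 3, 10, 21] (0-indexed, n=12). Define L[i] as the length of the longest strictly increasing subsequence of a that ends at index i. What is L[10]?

3

   i    0    1    2    3    4    5    6    7    8    9   10   11
a[i]   14    6   18   15   16    2    3   14   10    3   10   21
L[i]    1    1    2    2    3    1    2    3    3    2    3    4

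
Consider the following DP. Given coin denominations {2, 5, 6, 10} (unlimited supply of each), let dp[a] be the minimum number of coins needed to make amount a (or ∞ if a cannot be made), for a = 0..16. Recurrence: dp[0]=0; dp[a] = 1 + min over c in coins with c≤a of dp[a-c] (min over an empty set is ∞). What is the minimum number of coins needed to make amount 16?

2

 a  0  1  2  3  4  5  6  7  8  9 10 11 12 13 14 15 16
dp  0  -  1  -  2  1  1  2  2  3  1  2  2  3  3  2  2
(- denotes ∞ / unreachable)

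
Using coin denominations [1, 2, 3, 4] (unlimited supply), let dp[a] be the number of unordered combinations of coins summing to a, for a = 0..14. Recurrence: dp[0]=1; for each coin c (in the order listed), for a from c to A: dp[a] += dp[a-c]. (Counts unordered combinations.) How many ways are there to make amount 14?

after  coin     0     1     2     3     4     5     6     7     8     9    10    11    12    13    14
          1     1     1     1     1     1     1     1     1     1     1     1     1     1     1     1
          2     1     1     2     2     3     3     4     4     5     5     6     6     7     7     8
          3     1     1     2     3     4     5     7     8    10    12    14    16    19    21    24
          4     1     1     2     3     5     6     9    11    15    18    23    27    34    39    47

47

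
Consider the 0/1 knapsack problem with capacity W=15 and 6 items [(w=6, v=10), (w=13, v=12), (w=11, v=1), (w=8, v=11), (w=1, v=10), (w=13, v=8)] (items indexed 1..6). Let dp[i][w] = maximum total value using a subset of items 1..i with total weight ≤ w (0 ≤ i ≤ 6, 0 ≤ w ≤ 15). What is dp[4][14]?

21

i\w   0   1   2   3   4   5   6   7   8   9  10  11  12  13  14  15
  0   0   0   0   0   0   0   0   0   0   0   0   0   0   0   0   0
  1   0   0   0   0   0   0  10  10  10  10  10  10  10  10  10  10
  2   0   0   0   0   0   0  10  10  10  10  10  10  10  12  12  12
  3   0   0   0   0   0   0  10  10  10  10  10  10  10  12  12  12
  4   0   0   0   0   0   0  10  10  11  11  11  11  11  12  21  21
  5   0  10  10  10  10  10  10  20  20  21  21  21  21  21  22  31
  6   0  10  10  10  10  10  10  20  20  21  21  21  21  21  22  31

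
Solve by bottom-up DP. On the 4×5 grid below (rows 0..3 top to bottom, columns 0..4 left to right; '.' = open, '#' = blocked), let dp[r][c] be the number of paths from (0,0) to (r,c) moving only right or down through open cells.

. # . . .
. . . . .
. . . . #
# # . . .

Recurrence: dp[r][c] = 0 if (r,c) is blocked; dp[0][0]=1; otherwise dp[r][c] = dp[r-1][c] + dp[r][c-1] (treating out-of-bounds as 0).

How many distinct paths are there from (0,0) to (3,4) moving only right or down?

7

r\c   0   1   2   3   4
  0   1   0   0   0   0
  1   1   1   1   1   1
  2   1   2   3   4   0
  3   0   0   3   7   7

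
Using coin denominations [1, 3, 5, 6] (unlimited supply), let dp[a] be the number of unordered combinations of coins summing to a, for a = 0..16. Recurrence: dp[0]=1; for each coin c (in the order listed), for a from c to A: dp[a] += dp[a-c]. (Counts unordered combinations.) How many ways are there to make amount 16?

after  coin     0     1     2     3     4     5     6     7     8     9    10    11    12    13    14    15    16
          1     1     1     1     1     1     1     1     1     1     1     1     1     1     1     1     1     1
          3     1     1     1     2     2     2     3     3     3     4     4     4     5     5     5     6     6
          5     1     1     1     2     2     3     4     4     5     6     7     8     9    10    11    13    14
          6     1     1     1     2     2     3     5     5     6     8     9    11    14    15    17    21    23

23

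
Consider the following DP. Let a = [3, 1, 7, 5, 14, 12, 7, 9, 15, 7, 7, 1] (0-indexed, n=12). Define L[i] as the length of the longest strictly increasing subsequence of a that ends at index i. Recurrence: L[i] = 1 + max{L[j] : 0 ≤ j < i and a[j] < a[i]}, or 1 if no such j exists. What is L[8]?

5

   i    0    1    2    3    4    5    6    7    8    9   10   11
a[i]    3    1    7    5   14   12    7    9   15    7    7    1
L[i]    1    1    2    2    3    3    3    4    5    3    3    1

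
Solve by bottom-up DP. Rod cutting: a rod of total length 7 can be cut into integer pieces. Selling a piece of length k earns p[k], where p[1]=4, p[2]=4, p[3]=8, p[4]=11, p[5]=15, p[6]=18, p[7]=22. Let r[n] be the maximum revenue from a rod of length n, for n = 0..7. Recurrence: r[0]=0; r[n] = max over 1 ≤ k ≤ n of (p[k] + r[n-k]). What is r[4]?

   n    0    1    2    3    4    5    6    7
r[n]    0    4    8   12   16   20   24   28

16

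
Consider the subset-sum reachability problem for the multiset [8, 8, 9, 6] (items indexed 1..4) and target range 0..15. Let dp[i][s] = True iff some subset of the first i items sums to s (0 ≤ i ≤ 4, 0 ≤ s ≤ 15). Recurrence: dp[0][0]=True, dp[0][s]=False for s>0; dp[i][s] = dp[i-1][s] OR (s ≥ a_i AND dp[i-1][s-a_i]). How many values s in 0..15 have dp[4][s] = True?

i\s   0   1   2   3   4   5   6   7   8   9  10  11  12  13  14  15
  0   T   F   F   F   F   F   F   F   F   F   F   F   F   F   F   F
  1   T   F   F   F   F   F   F   F   T   F   F   F   F   F   F   F
  2   T   F   F   F   F   F   F   F   T   F   F   F   F   F   F   F
  3   T   F   F   F   F   F   F   F   T   T   F   F   F   F   F   F
  4   T   F   F   F   F   F   T   F   T   T   F   F   F   F   T   T

6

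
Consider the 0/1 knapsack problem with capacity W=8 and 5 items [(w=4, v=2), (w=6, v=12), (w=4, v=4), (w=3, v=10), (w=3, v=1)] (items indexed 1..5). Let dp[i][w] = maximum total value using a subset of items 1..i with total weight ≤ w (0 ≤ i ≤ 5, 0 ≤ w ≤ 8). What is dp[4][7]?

i\w   0   1   2   3   4   5   6   7   8
  0   0   0   0   0   0   0   0   0   0
  1   0   0   0   0   2   2   2   2   2
  2   0   0   0   0   2   2  12  12  12
  3   0   0   0   0   4   4  12  12  12
  4   0   0   0  10  10  10  12  14  14
  5   0   0   0  10  10  10  12  14  14

14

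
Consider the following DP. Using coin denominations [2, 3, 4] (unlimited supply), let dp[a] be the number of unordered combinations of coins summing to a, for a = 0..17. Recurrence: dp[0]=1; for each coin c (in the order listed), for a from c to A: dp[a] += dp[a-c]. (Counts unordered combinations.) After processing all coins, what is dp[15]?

7

after  coin     0     1     2     3     4     5     6     7     8     9    10    11    12    13    14    15    16    17
          2     1     0     1     0     1     0     1     0     1     0     1     0     1     0     1     0     1     0
          3     1     0     1     1     1     1     2     1     2     2     2     2     3     2     3     3     3     3
          4     1     0     1     1     2     1     3     2     4     3     5     4     7     5     8     7    10     8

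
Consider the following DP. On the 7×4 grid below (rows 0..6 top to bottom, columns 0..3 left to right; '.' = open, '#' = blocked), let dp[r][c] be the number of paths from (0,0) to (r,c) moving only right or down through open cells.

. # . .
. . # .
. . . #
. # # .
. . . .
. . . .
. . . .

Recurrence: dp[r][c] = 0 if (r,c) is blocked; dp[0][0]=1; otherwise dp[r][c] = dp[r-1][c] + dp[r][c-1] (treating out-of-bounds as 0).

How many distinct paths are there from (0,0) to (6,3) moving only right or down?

r\c   0   1   2   3
  0   1   0   0   0
  1   1   1   0   0
  2   1   2   2   0
  3   1   0   0   0
  4   1   1   1   1
  5   1   2   3   4
  6   1   3   6  10

10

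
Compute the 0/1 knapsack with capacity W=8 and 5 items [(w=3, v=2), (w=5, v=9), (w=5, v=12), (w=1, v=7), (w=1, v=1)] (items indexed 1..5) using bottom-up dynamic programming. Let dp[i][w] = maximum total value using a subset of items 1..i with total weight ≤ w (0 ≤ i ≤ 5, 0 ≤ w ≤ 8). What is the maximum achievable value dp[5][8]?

20

i\w   0   1   2   3   4   5   6   7   8
  0   0   0   0   0   0   0   0   0   0
  1   0   0   0   2   2   2   2   2   2
  2   0   0   0   2   2   9   9   9  11
  3   0   0   0   2   2  12  12  12  14
  4   0   7   7   7   9  12  19  19  19
  5   0   7   8   8   9  12  19  20  20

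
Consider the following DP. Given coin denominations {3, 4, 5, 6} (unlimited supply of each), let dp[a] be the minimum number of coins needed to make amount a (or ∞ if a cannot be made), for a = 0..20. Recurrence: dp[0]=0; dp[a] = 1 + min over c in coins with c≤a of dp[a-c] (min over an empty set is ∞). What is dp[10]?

 a  0  1  2  3  4  5  6  7  8  9 10 11 12 13 14 15 16 17 18 19 20
dp  0  -  -  1  1  1  1  2  2  2  2  2  2  3  3  3  3  3  3  4  4
(- denotes ∞ / unreachable)

2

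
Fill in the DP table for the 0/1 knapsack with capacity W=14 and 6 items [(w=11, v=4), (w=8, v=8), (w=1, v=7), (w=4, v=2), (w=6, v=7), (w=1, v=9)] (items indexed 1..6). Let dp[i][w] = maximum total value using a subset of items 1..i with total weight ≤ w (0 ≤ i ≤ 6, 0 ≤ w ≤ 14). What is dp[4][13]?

17

i\w   0   1   2   3   4   5   6   7   8   9  10  11  12  13  14
  0   0   0   0   0   0   0   0   0   0   0   0   0   0   0   0
  1   0   0   0   0   0   0   0   0   0   0   0   4   4   4   4
  2   0   0   0   0   0   0   0   0   8   8   8   8   8   8   8
  3   0   7   7   7   7   7   7   7   8  15  15  15  15  15  15
  4   0   7   7   7   7   9   9   9   9  15  15  15  15  17  17
  5   0   7   7   7   7   9   9  14  14  15  15  16  16  17  17
  6   0   9  16  16  16  16  18  18  23  23  24  24  25  25  26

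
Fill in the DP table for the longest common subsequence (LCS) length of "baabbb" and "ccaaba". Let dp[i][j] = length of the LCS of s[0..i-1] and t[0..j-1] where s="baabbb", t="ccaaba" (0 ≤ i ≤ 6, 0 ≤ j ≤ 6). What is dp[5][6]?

3

   ''  c  c  a  a  b  a
''  0  0  0  0  0  0  0
 b  0  0  0  0  0  1  1
 a  0  0  0  1  1  1  2
 a  0  0  0  1  2  2  2
 b  0  0  0  1  2  3  3
 b  0  0  0  1  2  3  3
 b  0  0  0  1  2  3  3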